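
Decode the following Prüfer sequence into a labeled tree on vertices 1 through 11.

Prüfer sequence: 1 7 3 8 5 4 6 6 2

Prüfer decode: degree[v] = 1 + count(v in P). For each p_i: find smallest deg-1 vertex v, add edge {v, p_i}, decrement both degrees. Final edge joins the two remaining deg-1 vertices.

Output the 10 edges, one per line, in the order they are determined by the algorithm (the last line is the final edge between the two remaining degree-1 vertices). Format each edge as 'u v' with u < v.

Initial degrees: {1:2, 2:2, 3:2, 4:2, 5:2, 6:3, 7:2, 8:2, 9:1, 10:1, 11:1}
Step 1: smallest deg-1 vertex = 9, p_1 = 1. Add edge {1,9}. Now deg[9]=0, deg[1]=1.
Step 2: smallest deg-1 vertex = 1, p_2 = 7. Add edge {1,7}. Now deg[1]=0, deg[7]=1.
Step 3: smallest deg-1 vertex = 7, p_3 = 3. Add edge {3,7}. Now deg[7]=0, deg[3]=1.
Step 4: smallest deg-1 vertex = 3, p_4 = 8. Add edge {3,8}. Now deg[3]=0, deg[8]=1.
Step 5: smallest deg-1 vertex = 8, p_5 = 5. Add edge {5,8}. Now deg[8]=0, deg[5]=1.
Step 6: smallest deg-1 vertex = 5, p_6 = 4. Add edge {4,5}. Now deg[5]=0, deg[4]=1.
Step 7: smallest deg-1 vertex = 4, p_7 = 6. Add edge {4,6}. Now deg[4]=0, deg[6]=2.
Step 8: smallest deg-1 vertex = 10, p_8 = 6. Add edge {6,10}. Now deg[10]=0, deg[6]=1.
Step 9: smallest deg-1 vertex = 6, p_9 = 2. Add edge {2,6}. Now deg[6]=0, deg[2]=1.
Final: two remaining deg-1 vertices are 2, 11. Add edge {2,11}.

Answer: 1 9
1 7
3 7
3 8
5 8
4 5
4 6
6 10
2 6
2 11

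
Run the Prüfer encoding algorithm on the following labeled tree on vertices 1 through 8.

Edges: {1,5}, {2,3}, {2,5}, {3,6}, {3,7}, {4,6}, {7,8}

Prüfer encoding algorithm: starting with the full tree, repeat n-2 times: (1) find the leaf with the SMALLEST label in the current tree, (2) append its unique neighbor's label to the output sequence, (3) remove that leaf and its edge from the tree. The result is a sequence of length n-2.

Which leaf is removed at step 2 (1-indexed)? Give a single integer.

Answer: 4

Derivation:
Step 1: current leaves = {1,4,8}. Remove leaf 1 (neighbor: 5).
Step 2: current leaves = {4,5,8}. Remove leaf 4 (neighbor: 6).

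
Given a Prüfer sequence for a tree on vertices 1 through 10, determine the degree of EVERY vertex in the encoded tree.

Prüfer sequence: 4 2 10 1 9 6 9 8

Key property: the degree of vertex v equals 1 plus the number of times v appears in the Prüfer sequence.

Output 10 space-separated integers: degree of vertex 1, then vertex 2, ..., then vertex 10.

p_1 = 4: count[4] becomes 1
p_2 = 2: count[2] becomes 1
p_3 = 10: count[10] becomes 1
p_4 = 1: count[1] becomes 1
p_5 = 9: count[9] becomes 1
p_6 = 6: count[6] becomes 1
p_7 = 9: count[9] becomes 2
p_8 = 8: count[8] becomes 1
Degrees (1 + count): deg[1]=1+1=2, deg[2]=1+1=2, deg[3]=1+0=1, deg[4]=1+1=2, deg[5]=1+0=1, deg[6]=1+1=2, deg[7]=1+0=1, deg[8]=1+1=2, deg[9]=1+2=3, deg[10]=1+1=2

Answer: 2 2 1 2 1 2 1 2 3 2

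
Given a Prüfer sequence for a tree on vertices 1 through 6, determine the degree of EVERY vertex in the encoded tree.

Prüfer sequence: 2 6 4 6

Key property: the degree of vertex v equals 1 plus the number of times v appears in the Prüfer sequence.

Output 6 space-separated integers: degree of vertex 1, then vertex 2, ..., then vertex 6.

p_1 = 2: count[2] becomes 1
p_2 = 6: count[6] becomes 1
p_3 = 4: count[4] becomes 1
p_4 = 6: count[6] becomes 2
Degrees (1 + count): deg[1]=1+0=1, deg[2]=1+1=2, deg[3]=1+0=1, deg[4]=1+1=2, deg[5]=1+0=1, deg[6]=1+2=3

Answer: 1 2 1 2 1 3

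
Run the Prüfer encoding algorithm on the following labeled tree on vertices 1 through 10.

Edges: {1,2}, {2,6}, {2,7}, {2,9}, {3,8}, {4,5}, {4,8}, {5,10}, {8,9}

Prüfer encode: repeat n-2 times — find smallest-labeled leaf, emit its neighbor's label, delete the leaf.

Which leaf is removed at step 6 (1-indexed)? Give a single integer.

Answer: 9

Derivation:
Step 1: current leaves = {1,3,6,7,10}. Remove leaf 1 (neighbor: 2).
Step 2: current leaves = {3,6,7,10}. Remove leaf 3 (neighbor: 8).
Step 3: current leaves = {6,7,10}. Remove leaf 6 (neighbor: 2).
Step 4: current leaves = {7,10}. Remove leaf 7 (neighbor: 2).
Step 5: current leaves = {2,10}. Remove leaf 2 (neighbor: 9).
Step 6: current leaves = {9,10}. Remove leaf 9 (neighbor: 8).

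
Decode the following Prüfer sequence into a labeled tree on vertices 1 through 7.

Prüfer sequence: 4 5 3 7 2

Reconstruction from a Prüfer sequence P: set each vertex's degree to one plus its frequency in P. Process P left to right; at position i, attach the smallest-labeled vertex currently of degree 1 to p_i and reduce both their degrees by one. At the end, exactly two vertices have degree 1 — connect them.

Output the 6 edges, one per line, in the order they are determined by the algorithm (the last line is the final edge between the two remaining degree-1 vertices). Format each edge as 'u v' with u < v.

Initial degrees: {1:1, 2:2, 3:2, 4:2, 5:2, 6:1, 7:2}
Step 1: smallest deg-1 vertex = 1, p_1 = 4. Add edge {1,4}. Now deg[1]=0, deg[4]=1.
Step 2: smallest deg-1 vertex = 4, p_2 = 5. Add edge {4,5}. Now deg[4]=0, deg[5]=1.
Step 3: smallest deg-1 vertex = 5, p_3 = 3. Add edge {3,5}. Now deg[5]=0, deg[3]=1.
Step 4: smallest deg-1 vertex = 3, p_4 = 7. Add edge {3,7}. Now deg[3]=0, deg[7]=1.
Step 5: smallest deg-1 vertex = 6, p_5 = 2. Add edge {2,6}. Now deg[6]=0, deg[2]=1.
Final: two remaining deg-1 vertices are 2, 7. Add edge {2,7}.

Answer: 1 4
4 5
3 5
3 7
2 6
2 7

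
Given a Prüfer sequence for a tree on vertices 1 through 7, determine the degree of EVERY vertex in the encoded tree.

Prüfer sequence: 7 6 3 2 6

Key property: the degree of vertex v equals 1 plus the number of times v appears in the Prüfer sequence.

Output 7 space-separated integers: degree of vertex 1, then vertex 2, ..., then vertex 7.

p_1 = 7: count[7] becomes 1
p_2 = 6: count[6] becomes 1
p_3 = 3: count[3] becomes 1
p_4 = 2: count[2] becomes 1
p_5 = 6: count[6] becomes 2
Degrees (1 + count): deg[1]=1+0=1, deg[2]=1+1=2, deg[3]=1+1=2, deg[4]=1+0=1, deg[5]=1+0=1, deg[6]=1+2=3, deg[7]=1+1=2

Answer: 1 2 2 1 1 3 2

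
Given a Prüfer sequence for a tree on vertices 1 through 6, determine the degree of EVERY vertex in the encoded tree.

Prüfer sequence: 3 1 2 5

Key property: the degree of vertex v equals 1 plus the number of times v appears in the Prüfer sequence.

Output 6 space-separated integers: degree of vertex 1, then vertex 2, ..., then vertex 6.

p_1 = 3: count[3] becomes 1
p_2 = 1: count[1] becomes 1
p_3 = 2: count[2] becomes 1
p_4 = 5: count[5] becomes 1
Degrees (1 + count): deg[1]=1+1=2, deg[2]=1+1=2, deg[3]=1+1=2, deg[4]=1+0=1, deg[5]=1+1=2, deg[6]=1+0=1

Answer: 2 2 2 1 2 1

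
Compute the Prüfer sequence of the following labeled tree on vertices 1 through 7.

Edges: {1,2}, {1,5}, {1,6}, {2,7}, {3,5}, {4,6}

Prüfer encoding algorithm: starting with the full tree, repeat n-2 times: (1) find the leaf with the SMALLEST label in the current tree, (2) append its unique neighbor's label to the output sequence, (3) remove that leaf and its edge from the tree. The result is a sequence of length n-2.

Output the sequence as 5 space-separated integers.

Answer: 5 6 1 1 2

Derivation:
Step 1: leaves = {3,4,7}. Remove smallest leaf 3, emit neighbor 5.
Step 2: leaves = {4,5,7}. Remove smallest leaf 4, emit neighbor 6.
Step 3: leaves = {5,6,7}. Remove smallest leaf 5, emit neighbor 1.
Step 4: leaves = {6,7}. Remove smallest leaf 6, emit neighbor 1.
Step 5: leaves = {1,7}. Remove smallest leaf 1, emit neighbor 2.
Done: 2 vertices remain (2, 7). Sequence = [5 6 1 1 2]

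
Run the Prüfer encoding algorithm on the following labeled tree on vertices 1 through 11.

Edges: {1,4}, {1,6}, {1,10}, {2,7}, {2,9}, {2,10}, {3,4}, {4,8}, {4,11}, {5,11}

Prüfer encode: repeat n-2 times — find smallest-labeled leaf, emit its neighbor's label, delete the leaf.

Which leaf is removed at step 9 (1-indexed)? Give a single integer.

Answer: 1

Derivation:
Step 1: current leaves = {3,5,6,7,8,9}. Remove leaf 3 (neighbor: 4).
Step 2: current leaves = {5,6,7,8,9}. Remove leaf 5 (neighbor: 11).
Step 3: current leaves = {6,7,8,9,11}. Remove leaf 6 (neighbor: 1).
Step 4: current leaves = {7,8,9,11}. Remove leaf 7 (neighbor: 2).
Step 5: current leaves = {8,9,11}. Remove leaf 8 (neighbor: 4).
Step 6: current leaves = {9,11}. Remove leaf 9 (neighbor: 2).
Step 7: current leaves = {2,11}. Remove leaf 2 (neighbor: 10).
Step 8: current leaves = {10,11}. Remove leaf 10 (neighbor: 1).
Step 9: current leaves = {1,11}. Remove leaf 1 (neighbor: 4).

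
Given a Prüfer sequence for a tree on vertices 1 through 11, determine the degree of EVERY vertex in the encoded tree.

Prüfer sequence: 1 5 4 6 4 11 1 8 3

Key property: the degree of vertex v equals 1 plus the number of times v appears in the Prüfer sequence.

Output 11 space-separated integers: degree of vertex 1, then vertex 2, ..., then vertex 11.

Answer: 3 1 2 3 2 2 1 2 1 1 2

Derivation:
p_1 = 1: count[1] becomes 1
p_2 = 5: count[5] becomes 1
p_3 = 4: count[4] becomes 1
p_4 = 6: count[6] becomes 1
p_5 = 4: count[4] becomes 2
p_6 = 11: count[11] becomes 1
p_7 = 1: count[1] becomes 2
p_8 = 8: count[8] becomes 1
p_9 = 3: count[3] becomes 1
Degrees (1 + count): deg[1]=1+2=3, deg[2]=1+0=1, deg[3]=1+1=2, deg[4]=1+2=3, deg[5]=1+1=2, deg[6]=1+1=2, deg[7]=1+0=1, deg[8]=1+1=2, deg[9]=1+0=1, deg[10]=1+0=1, deg[11]=1+1=2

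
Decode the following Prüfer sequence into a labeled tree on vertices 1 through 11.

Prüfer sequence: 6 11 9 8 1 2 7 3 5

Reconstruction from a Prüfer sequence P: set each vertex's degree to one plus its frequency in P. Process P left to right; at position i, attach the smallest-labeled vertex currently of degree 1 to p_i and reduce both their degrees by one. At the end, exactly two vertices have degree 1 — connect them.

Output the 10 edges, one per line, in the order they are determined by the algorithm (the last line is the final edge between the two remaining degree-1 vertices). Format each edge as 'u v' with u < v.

Answer: 4 6
6 11
9 10
8 9
1 8
1 2
2 7
3 7
3 5
5 11

Derivation:
Initial degrees: {1:2, 2:2, 3:2, 4:1, 5:2, 6:2, 7:2, 8:2, 9:2, 10:1, 11:2}
Step 1: smallest deg-1 vertex = 4, p_1 = 6. Add edge {4,6}. Now deg[4]=0, deg[6]=1.
Step 2: smallest deg-1 vertex = 6, p_2 = 11. Add edge {6,11}. Now deg[6]=0, deg[11]=1.
Step 3: smallest deg-1 vertex = 10, p_3 = 9. Add edge {9,10}. Now deg[10]=0, deg[9]=1.
Step 4: smallest deg-1 vertex = 9, p_4 = 8. Add edge {8,9}. Now deg[9]=0, deg[8]=1.
Step 5: smallest deg-1 vertex = 8, p_5 = 1. Add edge {1,8}. Now deg[8]=0, deg[1]=1.
Step 6: smallest deg-1 vertex = 1, p_6 = 2. Add edge {1,2}. Now deg[1]=0, deg[2]=1.
Step 7: smallest deg-1 vertex = 2, p_7 = 7. Add edge {2,7}. Now deg[2]=0, deg[7]=1.
Step 8: smallest deg-1 vertex = 7, p_8 = 3. Add edge {3,7}. Now deg[7]=0, deg[3]=1.
Step 9: smallest deg-1 vertex = 3, p_9 = 5. Add edge {3,5}. Now deg[3]=0, deg[5]=1.
Final: two remaining deg-1 vertices are 5, 11. Add edge {5,11}.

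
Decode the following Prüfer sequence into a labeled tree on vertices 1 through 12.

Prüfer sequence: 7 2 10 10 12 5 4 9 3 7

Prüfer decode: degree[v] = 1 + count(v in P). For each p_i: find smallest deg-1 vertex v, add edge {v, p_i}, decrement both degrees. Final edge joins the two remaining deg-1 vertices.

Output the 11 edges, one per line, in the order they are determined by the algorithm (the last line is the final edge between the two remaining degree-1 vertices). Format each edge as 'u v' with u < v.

Answer: 1 7
2 6
2 10
8 10
10 12
5 11
4 5
4 9
3 9
3 7
7 12

Derivation:
Initial degrees: {1:1, 2:2, 3:2, 4:2, 5:2, 6:1, 7:3, 8:1, 9:2, 10:3, 11:1, 12:2}
Step 1: smallest deg-1 vertex = 1, p_1 = 7. Add edge {1,7}. Now deg[1]=0, deg[7]=2.
Step 2: smallest deg-1 vertex = 6, p_2 = 2. Add edge {2,6}. Now deg[6]=0, deg[2]=1.
Step 3: smallest deg-1 vertex = 2, p_3 = 10. Add edge {2,10}. Now deg[2]=0, deg[10]=2.
Step 4: smallest deg-1 vertex = 8, p_4 = 10. Add edge {8,10}. Now deg[8]=0, deg[10]=1.
Step 5: smallest deg-1 vertex = 10, p_5 = 12. Add edge {10,12}. Now deg[10]=0, deg[12]=1.
Step 6: smallest deg-1 vertex = 11, p_6 = 5. Add edge {5,11}. Now deg[11]=0, deg[5]=1.
Step 7: smallest deg-1 vertex = 5, p_7 = 4. Add edge {4,5}. Now deg[5]=0, deg[4]=1.
Step 8: smallest deg-1 vertex = 4, p_8 = 9. Add edge {4,9}. Now deg[4]=0, deg[9]=1.
Step 9: smallest deg-1 vertex = 9, p_9 = 3. Add edge {3,9}. Now deg[9]=0, deg[3]=1.
Step 10: smallest deg-1 vertex = 3, p_10 = 7. Add edge {3,7}. Now deg[3]=0, deg[7]=1.
Final: two remaining deg-1 vertices are 7, 12. Add edge {7,12}.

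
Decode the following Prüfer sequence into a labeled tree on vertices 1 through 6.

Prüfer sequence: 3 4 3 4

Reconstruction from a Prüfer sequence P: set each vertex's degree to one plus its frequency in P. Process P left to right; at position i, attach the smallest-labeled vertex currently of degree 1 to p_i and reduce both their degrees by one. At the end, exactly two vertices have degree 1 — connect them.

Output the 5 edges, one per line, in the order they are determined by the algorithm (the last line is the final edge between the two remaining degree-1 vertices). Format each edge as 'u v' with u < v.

Answer: 1 3
2 4
3 5
3 4
4 6

Derivation:
Initial degrees: {1:1, 2:1, 3:3, 4:3, 5:1, 6:1}
Step 1: smallest deg-1 vertex = 1, p_1 = 3. Add edge {1,3}. Now deg[1]=0, deg[3]=2.
Step 2: smallest deg-1 vertex = 2, p_2 = 4. Add edge {2,4}. Now deg[2]=0, deg[4]=2.
Step 3: smallest deg-1 vertex = 5, p_3 = 3. Add edge {3,5}. Now deg[5]=0, deg[3]=1.
Step 4: smallest deg-1 vertex = 3, p_4 = 4. Add edge {3,4}. Now deg[3]=0, deg[4]=1.
Final: two remaining deg-1 vertices are 4, 6. Add edge {4,6}.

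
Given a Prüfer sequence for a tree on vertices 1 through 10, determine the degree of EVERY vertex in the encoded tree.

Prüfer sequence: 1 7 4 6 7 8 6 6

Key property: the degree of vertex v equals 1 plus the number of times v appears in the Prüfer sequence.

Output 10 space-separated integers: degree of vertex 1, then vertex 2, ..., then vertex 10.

p_1 = 1: count[1] becomes 1
p_2 = 7: count[7] becomes 1
p_3 = 4: count[4] becomes 1
p_4 = 6: count[6] becomes 1
p_5 = 7: count[7] becomes 2
p_6 = 8: count[8] becomes 1
p_7 = 6: count[6] becomes 2
p_8 = 6: count[6] becomes 3
Degrees (1 + count): deg[1]=1+1=2, deg[2]=1+0=1, deg[3]=1+0=1, deg[4]=1+1=2, deg[5]=1+0=1, deg[6]=1+3=4, deg[7]=1+2=3, deg[8]=1+1=2, deg[9]=1+0=1, deg[10]=1+0=1

Answer: 2 1 1 2 1 4 3 2 1 1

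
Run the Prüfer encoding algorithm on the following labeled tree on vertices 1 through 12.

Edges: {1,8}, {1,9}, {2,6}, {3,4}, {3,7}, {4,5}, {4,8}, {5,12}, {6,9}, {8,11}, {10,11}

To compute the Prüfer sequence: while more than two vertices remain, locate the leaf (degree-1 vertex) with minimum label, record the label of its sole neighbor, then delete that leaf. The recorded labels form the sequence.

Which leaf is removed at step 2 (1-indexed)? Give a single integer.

Step 1: current leaves = {2,7,10,12}. Remove leaf 2 (neighbor: 6).
Step 2: current leaves = {6,7,10,12}. Remove leaf 6 (neighbor: 9).

Answer: 6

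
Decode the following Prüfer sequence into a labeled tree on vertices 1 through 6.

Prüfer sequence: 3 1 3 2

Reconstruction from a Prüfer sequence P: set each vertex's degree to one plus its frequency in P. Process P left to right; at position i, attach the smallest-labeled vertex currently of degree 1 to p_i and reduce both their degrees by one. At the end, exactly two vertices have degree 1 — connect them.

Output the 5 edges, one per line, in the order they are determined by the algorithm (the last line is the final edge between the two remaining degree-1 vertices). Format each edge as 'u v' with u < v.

Initial degrees: {1:2, 2:2, 3:3, 4:1, 5:1, 6:1}
Step 1: smallest deg-1 vertex = 4, p_1 = 3. Add edge {3,4}. Now deg[4]=0, deg[3]=2.
Step 2: smallest deg-1 vertex = 5, p_2 = 1. Add edge {1,5}. Now deg[5]=0, deg[1]=1.
Step 3: smallest deg-1 vertex = 1, p_3 = 3. Add edge {1,3}. Now deg[1]=0, deg[3]=1.
Step 4: smallest deg-1 vertex = 3, p_4 = 2. Add edge {2,3}. Now deg[3]=0, deg[2]=1.
Final: two remaining deg-1 vertices are 2, 6. Add edge {2,6}.

Answer: 3 4
1 5
1 3
2 3
2 6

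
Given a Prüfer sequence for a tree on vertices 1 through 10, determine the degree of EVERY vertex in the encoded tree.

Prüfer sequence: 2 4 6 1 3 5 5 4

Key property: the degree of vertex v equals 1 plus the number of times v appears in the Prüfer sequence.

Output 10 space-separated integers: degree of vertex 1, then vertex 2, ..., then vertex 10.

p_1 = 2: count[2] becomes 1
p_2 = 4: count[4] becomes 1
p_3 = 6: count[6] becomes 1
p_4 = 1: count[1] becomes 1
p_5 = 3: count[3] becomes 1
p_6 = 5: count[5] becomes 1
p_7 = 5: count[5] becomes 2
p_8 = 4: count[4] becomes 2
Degrees (1 + count): deg[1]=1+1=2, deg[2]=1+1=2, deg[3]=1+1=2, deg[4]=1+2=3, deg[5]=1+2=3, deg[6]=1+1=2, deg[7]=1+0=1, deg[8]=1+0=1, deg[9]=1+0=1, deg[10]=1+0=1

Answer: 2 2 2 3 3 2 1 1 1 1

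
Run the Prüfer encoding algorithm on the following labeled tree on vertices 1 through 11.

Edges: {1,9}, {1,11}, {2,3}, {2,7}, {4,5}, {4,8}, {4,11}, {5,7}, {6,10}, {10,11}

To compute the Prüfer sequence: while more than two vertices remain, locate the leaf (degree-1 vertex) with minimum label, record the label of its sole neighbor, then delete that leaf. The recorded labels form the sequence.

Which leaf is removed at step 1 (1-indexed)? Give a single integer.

Step 1: current leaves = {3,6,8,9}. Remove leaf 3 (neighbor: 2).

Answer: 3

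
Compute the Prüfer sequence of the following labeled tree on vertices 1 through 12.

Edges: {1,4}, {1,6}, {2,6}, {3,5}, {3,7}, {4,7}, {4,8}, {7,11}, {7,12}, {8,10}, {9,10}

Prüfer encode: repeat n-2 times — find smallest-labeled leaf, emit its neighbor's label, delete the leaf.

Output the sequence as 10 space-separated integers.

Answer: 6 3 7 1 4 10 8 4 7 7

Derivation:
Step 1: leaves = {2,5,9,11,12}. Remove smallest leaf 2, emit neighbor 6.
Step 2: leaves = {5,6,9,11,12}. Remove smallest leaf 5, emit neighbor 3.
Step 3: leaves = {3,6,9,11,12}. Remove smallest leaf 3, emit neighbor 7.
Step 4: leaves = {6,9,11,12}. Remove smallest leaf 6, emit neighbor 1.
Step 5: leaves = {1,9,11,12}. Remove smallest leaf 1, emit neighbor 4.
Step 6: leaves = {9,11,12}. Remove smallest leaf 9, emit neighbor 10.
Step 7: leaves = {10,11,12}. Remove smallest leaf 10, emit neighbor 8.
Step 8: leaves = {8,11,12}. Remove smallest leaf 8, emit neighbor 4.
Step 9: leaves = {4,11,12}. Remove smallest leaf 4, emit neighbor 7.
Step 10: leaves = {11,12}. Remove smallest leaf 11, emit neighbor 7.
Done: 2 vertices remain (7, 12). Sequence = [6 3 7 1 4 10 8 4 7 7]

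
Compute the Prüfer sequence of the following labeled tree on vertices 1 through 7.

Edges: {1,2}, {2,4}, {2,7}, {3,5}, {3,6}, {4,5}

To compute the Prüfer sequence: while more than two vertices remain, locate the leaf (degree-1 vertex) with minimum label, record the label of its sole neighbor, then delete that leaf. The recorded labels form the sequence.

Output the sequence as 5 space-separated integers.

Step 1: leaves = {1,6,7}. Remove smallest leaf 1, emit neighbor 2.
Step 2: leaves = {6,7}. Remove smallest leaf 6, emit neighbor 3.
Step 3: leaves = {3,7}. Remove smallest leaf 3, emit neighbor 5.
Step 4: leaves = {5,7}. Remove smallest leaf 5, emit neighbor 4.
Step 5: leaves = {4,7}. Remove smallest leaf 4, emit neighbor 2.
Done: 2 vertices remain (2, 7). Sequence = [2 3 5 4 2]

Answer: 2 3 5 4 2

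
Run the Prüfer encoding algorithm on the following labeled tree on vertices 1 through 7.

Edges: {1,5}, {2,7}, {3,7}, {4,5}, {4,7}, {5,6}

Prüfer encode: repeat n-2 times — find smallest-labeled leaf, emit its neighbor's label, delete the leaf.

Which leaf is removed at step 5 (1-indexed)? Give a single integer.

Step 1: current leaves = {1,2,3,6}. Remove leaf 1 (neighbor: 5).
Step 2: current leaves = {2,3,6}. Remove leaf 2 (neighbor: 7).
Step 3: current leaves = {3,6}. Remove leaf 3 (neighbor: 7).
Step 4: current leaves = {6,7}. Remove leaf 6 (neighbor: 5).
Step 5: current leaves = {5,7}. Remove leaf 5 (neighbor: 4).

Answer: 5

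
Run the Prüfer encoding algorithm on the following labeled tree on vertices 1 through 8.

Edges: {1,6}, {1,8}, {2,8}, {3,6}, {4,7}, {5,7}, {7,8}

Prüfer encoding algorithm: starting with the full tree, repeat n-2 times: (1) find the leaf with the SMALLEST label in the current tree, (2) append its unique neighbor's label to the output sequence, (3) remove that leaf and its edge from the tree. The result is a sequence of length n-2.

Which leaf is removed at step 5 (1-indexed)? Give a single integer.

Step 1: current leaves = {2,3,4,5}. Remove leaf 2 (neighbor: 8).
Step 2: current leaves = {3,4,5}. Remove leaf 3 (neighbor: 6).
Step 3: current leaves = {4,5,6}. Remove leaf 4 (neighbor: 7).
Step 4: current leaves = {5,6}. Remove leaf 5 (neighbor: 7).
Step 5: current leaves = {6,7}. Remove leaf 6 (neighbor: 1).

Answer: 6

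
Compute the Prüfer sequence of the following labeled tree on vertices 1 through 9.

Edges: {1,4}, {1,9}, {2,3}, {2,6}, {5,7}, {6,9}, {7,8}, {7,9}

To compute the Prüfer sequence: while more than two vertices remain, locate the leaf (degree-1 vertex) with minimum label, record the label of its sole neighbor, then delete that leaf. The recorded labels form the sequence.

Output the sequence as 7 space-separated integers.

Step 1: leaves = {3,4,5,8}. Remove smallest leaf 3, emit neighbor 2.
Step 2: leaves = {2,4,5,8}. Remove smallest leaf 2, emit neighbor 6.
Step 3: leaves = {4,5,6,8}. Remove smallest leaf 4, emit neighbor 1.
Step 4: leaves = {1,5,6,8}. Remove smallest leaf 1, emit neighbor 9.
Step 5: leaves = {5,6,8}. Remove smallest leaf 5, emit neighbor 7.
Step 6: leaves = {6,8}. Remove smallest leaf 6, emit neighbor 9.
Step 7: leaves = {8,9}. Remove smallest leaf 8, emit neighbor 7.
Done: 2 vertices remain (7, 9). Sequence = [2 6 1 9 7 9 7]

Answer: 2 6 1 9 7 9 7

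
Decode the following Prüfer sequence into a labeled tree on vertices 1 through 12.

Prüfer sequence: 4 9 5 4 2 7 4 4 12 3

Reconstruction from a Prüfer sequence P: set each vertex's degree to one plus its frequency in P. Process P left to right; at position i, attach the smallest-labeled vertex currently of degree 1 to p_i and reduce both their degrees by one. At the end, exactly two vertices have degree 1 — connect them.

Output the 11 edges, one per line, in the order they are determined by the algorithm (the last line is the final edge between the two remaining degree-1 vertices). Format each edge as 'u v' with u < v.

Initial degrees: {1:1, 2:2, 3:2, 4:5, 5:2, 6:1, 7:2, 8:1, 9:2, 10:1, 11:1, 12:2}
Step 1: smallest deg-1 vertex = 1, p_1 = 4. Add edge {1,4}. Now deg[1]=0, deg[4]=4.
Step 2: smallest deg-1 vertex = 6, p_2 = 9. Add edge {6,9}. Now deg[6]=0, deg[9]=1.
Step 3: smallest deg-1 vertex = 8, p_3 = 5. Add edge {5,8}. Now deg[8]=0, deg[5]=1.
Step 4: smallest deg-1 vertex = 5, p_4 = 4. Add edge {4,5}. Now deg[5]=0, deg[4]=3.
Step 5: smallest deg-1 vertex = 9, p_5 = 2. Add edge {2,9}. Now deg[9]=0, deg[2]=1.
Step 6: smallest deg-1 vertex = 2, p_6 = 7. Add edge {2,7}. Now deg[2]=0, deg[7]=1.
Step 7: smallest deg-1 vertex = 7, p_7 = 4. Add edge {4,7}. Now deg[7]=0, deg[4]=2.
Step 8: smallest deg-1 vertex = 10, p_8 = 4. Add edge {4,10}. Now deg[10]=0, deg[4]=1.
Step 9: smallest deg-1 vertex = 4, p_9 = 12. Add edge {4,12}. Now deg[4]=0, deg[12]=1.
Step 10: smallest deg-1 vertex = 11, p_10 = 3. Add edge {3,11}. Now deg[11]=0, deg[3]=1.
Final: two remaining deg-1 vertices are 3, 12. Add edge {3,12}.

Answer: 1 4
6 9
5 8
4 5
2 9
2 7
4 7
4 10
4 12
3 11
3 12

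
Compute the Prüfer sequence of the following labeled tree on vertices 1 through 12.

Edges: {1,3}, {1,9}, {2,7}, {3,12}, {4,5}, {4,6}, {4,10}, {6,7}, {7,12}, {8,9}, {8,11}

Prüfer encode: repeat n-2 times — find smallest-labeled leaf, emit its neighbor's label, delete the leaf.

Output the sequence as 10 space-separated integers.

Step 1: leaves = {2,5,10,11}. Remove smallest leaf 2, emit neighbor 7.
Step 2: leaves = {5,10,11}. Remove smallest leaf 5, emit neighbor 4.
Step 3: leaves = {10,11}. Remove smallest leaf 10, emit neighbor 4.
Step 4: leaves = {4,11}. Remove smallest leaf 4, emit neighbor 6.
Step 5: leaves = {6,11}. Remove smallest leaf 6, emit neighbor 7.
Step 6: leaves = {7,11}. Remove smallest leaf 7, emit neighbor 12.
Step 7: leaves = {11,12}. Remove smallest leaf 11, emit neighbor 8.
Step 8: leaves = {8,12}. Remove smallest leaf 8, emit neighbor 9.
Step 9: leaves = {9,12}. Remove smallest leaf 9, emit neighbor 1.
Step 10: leaves = {1,12}. Remove smallest leaf 1, emit neighbor 3.
Done: 2 vertices remain (3, 12). Sequence = [7 4 4 6 7 12 8 9 1 3]

Answer: 7 4 4 6 7 12 8 9 1 3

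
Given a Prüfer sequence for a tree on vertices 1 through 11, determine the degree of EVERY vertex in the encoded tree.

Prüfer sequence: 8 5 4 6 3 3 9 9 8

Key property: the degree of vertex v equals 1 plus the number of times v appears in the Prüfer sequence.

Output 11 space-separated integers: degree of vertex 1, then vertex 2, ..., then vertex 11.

Answer: 1 1 3 2 2 2 1 3 3 1 1

Derivation:
p_1 = 8: count[8] becomes 1
p_2 = 5: count[5] becomes 1
p_3 = 4: count[4] becomes 1
p_4 = 6: count[6] becomes 1
p_5 = 3: count[3] becomes 1
p_6 = 3: count[3] becomes 2
p_7 = 9: count[9] becomes 1
p_8 = 9: count[9] becomes 2
p_9 = 8: count[8] becomes 2
Degrees (1 + count): deg[1]=1+0=1, deg[2]=1+0=1, deg[3]=1+2=3, deg[4]=1+1=2, deg[5]=1+1=2, deg[6]=1+1=2, deg[7]=1+0=1, deg[8]=1+2=3, deg[9]=1+2=3, deg[10]=1+0=1, deg[11]=1+0=1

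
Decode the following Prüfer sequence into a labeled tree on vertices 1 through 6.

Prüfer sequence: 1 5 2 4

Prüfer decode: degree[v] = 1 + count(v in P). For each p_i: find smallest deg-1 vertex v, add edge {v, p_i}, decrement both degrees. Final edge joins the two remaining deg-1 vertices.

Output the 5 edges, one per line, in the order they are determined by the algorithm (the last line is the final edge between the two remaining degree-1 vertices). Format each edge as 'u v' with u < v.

Answer: 1 3
1 5
2 5
2 4
4 6

Derivation:
Initial degrees: {1:2, 2:2, 3:1, 4:2, 5:2, 6:1}
Step 1: smallest deg-1 vertex = 3, p_1 = 1. Add edge {1,3}. Now deg[3]=0, deg[1]=1.
Step 2: smallest deg-1 vertex = 1, p_2 = 5. Add edge {1,5}. Now deg[1]=0, deg[5]=1.
Step 3: smallest deg-1 vertex = 5, p_3 = 2. Add edge {2,5}. Now deg[5]=0, deg[2]=1.
Step 4: smallest deg-1 vertex = 2, p_4 = 4. Add edge {2,4}. Now deg[2]=0, deg[4]=1.
Final: two remaining deg-1 vertices are 4, 6. Add edge {4,6}.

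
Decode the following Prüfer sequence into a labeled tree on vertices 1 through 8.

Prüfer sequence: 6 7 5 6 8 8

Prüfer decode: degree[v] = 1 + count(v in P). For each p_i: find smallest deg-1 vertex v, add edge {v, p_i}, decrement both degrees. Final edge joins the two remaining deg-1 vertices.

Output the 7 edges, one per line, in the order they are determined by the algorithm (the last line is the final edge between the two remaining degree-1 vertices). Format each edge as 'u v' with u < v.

Answer: 1 6
2 7
3 5
4 6
5 8
6 8
7 8

Derivation:
Initial degrees: {1:1, 2:1, 3:1, 4:1, 5:2, 6:3, 7:2, 8:3}
Step 1: smallest deg-1 vertex = 1, p_1 = 6. Add edge {1,6}. Now deg[1]=0, deg[6]=2.
Step 2: smallest deg-1 vertex = 2, p_2 = 7. Add edge {2,7}. Now deg[2]=0, deg[7]=1.
Step 3: smallest deg-1 vertex = 3, p_3 = 5. Add edge {3,5}. Now deg[3]=0, deg[5]=1.
Step 4: smallest deg-1 vertex = 4, p_4 = 6. Add edge {4,6}. Now deg[4]=0, deg[6]=1.
Step 5: smallest deg-1 vertex = 5, p_5 = 8. Add edge {5,8}. Now deg[5]=0, deg[8]=2.
Step 6: smallest deg-1 vertex = 6, p_6 = 8. Add edge {6,8}. Now deg[6]=0, deg[8]=1.
Final: two remaining deg-1 vertices are 7, 8. Add edge {7,8}.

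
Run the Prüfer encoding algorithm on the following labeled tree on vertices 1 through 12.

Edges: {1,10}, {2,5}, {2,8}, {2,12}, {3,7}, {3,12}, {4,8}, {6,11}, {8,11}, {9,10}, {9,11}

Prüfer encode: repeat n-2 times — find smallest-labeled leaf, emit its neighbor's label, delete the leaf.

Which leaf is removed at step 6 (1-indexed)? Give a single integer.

Step 1: current leaves = {1,4,5,6,7}. Remove leaf 1 (neighbor: 10).
Step 2: current leaves = {4,5,6,7,10}. Remove leaf 4 (neighbor: 8).
Step 3: current leaves = {5,6,7,10}. Remove leaf 5 (neighbor: 2).
Step 4: current leaves = {6,7,10}. Remove leaf 6 (neighbor: 11).
Step 5: current leaves = {7,10}. Remove leaf 7 (neighbor: 3).
Step 6: current leaves = {3,10}. Remove leaf 3 (neighbor: 12).

Answer: 3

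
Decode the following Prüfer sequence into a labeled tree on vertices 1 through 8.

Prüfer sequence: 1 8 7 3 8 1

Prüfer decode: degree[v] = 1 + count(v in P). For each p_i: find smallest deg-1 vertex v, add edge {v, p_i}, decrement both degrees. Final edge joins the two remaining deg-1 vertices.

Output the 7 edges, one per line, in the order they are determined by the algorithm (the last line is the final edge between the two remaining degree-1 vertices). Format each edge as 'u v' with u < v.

Initial degrees: {1:3, 2:1, 3:2, 4:1, 5:1, 6:1, 7:2, 8:3}
Step 1: smallest deg-1 vertex = 2, p_1 = 1. Add edge {1,2}. Now deg[2]=0, deg[1]=2.
Step 2: smallest deg-1 vertex = 4, p_2 = 8. Add edge {4,8}. Now deg[4]=0, deg[8]=2.
Step 3: smallest deg-1 vertex = 5, p_3 = 7. Add edge {5,7}. Now deg[5]=0, deg[7]=1.
Step 4: smallest deg-1 vertex = 6, p_4 = 3. Add edge {3,6}. Now deg[6]=0, deg[3]=1.
Step 5: smallest deg-1 vertex = 3, p_5 = 8. Add edge {3,8}. Now deg[3]=0, deg[8]=1.
Step 6: smallest deg-1 vertex = 7, p_6 = 1. Add edge {1,7}. Now deg[7]=0, deg[1]=1.
Final: two remaining deg-1 vertices are 1, 8. Add edge {1,8}.

Answer: 1 2
4 8
5 7
3 6
3 8
1 7
1 8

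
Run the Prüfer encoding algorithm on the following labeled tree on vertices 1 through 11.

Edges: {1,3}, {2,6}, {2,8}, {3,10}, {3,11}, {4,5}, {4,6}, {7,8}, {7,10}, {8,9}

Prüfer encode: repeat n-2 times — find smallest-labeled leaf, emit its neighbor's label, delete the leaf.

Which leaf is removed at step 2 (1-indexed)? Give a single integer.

Step 1: current leaves = {1,5,9,11}. Remove leaf 1 (neighbor: 3).
Step 2: current leaves = {5,9,11}. Remove leaf 5 (neighbor: 4).

Answer: 5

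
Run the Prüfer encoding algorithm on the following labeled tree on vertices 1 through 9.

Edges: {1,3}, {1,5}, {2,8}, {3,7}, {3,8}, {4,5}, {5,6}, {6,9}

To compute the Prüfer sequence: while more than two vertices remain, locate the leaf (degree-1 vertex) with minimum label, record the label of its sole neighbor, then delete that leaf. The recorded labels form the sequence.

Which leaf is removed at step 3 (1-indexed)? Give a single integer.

Step 1: current leaves = {2,4,7,9}. Remove leaf 2 (neighbor: 8).
Step 2: current leaves = {4,7,8,9}. Remove leaf 4 (neighbor: 5).
Step 3: current leaves = {7,8,9}. Remove leaf 7 (neighbor: 3).

Answer: 7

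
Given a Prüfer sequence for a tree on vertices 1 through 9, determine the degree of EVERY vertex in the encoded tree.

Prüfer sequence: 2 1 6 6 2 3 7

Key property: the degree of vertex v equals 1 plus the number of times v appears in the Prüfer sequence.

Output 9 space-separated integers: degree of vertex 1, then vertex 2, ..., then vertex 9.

p_1 = 2: count[2] becomes 1
p_2 = 1: count[1] becomes 1
p_3 = 6: count[6] becomes 1
p_4 = 6: count[6] becomes 2
p_5 = 2: count[2] becomes 2
p_6 = 3: count[3] becomes 1
p_7 = 7: count[7] becomes 1
Degrees (1 + count): deg[1]=1+1=2, deg[2]=1+2=3, deg[3]=1+1=2, deg[4]=1+0=1, deg[5]=1+0=1, deg[6]=1+2=3, deg[7]=1+1=2, deg[8]=1+0=1, deg[9]=1+0=1

Answer: 2 3 2 1 1 3 2 1 1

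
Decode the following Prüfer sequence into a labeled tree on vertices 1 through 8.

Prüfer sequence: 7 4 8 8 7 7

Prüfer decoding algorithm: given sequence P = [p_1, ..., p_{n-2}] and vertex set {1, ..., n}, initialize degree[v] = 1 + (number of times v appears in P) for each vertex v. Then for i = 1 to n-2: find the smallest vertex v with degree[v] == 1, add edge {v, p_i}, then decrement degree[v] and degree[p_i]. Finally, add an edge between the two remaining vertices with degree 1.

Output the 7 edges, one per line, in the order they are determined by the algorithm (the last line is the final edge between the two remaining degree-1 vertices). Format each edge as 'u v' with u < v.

Answer: 1 7
2 4
3 8
4 8
5 7
6 7
7 8

Derivation:
Initial degrees: {1:1, 2:1, 3:1, 4:2, 5:1, 6:1, 7:4, 8:3}
Step 1: smallest deg-1 vertex = 1, p_1 = 7. Add edge {1,7}. Now deg[1]=0, deg[7]=3.
Step 2: smallest deg-1 vertex = 2, p_2 = 4. Add edge {2,4}. Now deg[2]=0, deg[4]=1.
Step 3: smallest deg-1 vertex = 3, p_3 = 8. Add edge {3,8}. Now deg[3]=0, deg[8]=2.
Step 4: smallest deg-1 vertex = 4, p_4 = 8. Add edge {4,8}. Now deg[4]=0, deg[8]=1.
Step 5: smallest deg-1 vertex = 5, p_5 = 7. Add edge {5,7}. Now deg[5]=0, deg[7]=2.
Step 6: smallest deg-1 vertex = 6, p_6 = 7. Add edge {6,7}. Now deg[6]=0, deg[7]=1.
Final: two remaining deg-1 vertices are 7, 8. Add edge {7,8}.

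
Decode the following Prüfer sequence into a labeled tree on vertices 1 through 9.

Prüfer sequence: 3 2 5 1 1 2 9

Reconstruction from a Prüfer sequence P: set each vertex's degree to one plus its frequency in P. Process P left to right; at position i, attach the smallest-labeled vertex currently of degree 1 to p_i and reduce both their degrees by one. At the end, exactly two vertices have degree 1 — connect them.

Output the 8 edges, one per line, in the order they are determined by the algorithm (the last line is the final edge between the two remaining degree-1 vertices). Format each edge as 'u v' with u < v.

Initial degrees: {1:3, 2:3, 3:2, 4:1, 5:2, 6:1, 7:1, 8:1, 9:2}
Step 1: smallest deg-1 vertex = 4, p_1 = 3. Add edge {3,4}. Now deg[4]=0, deg[3]=1.
Step 2: smallest deg-1 vertex = 3, p_2 = 2. Add edge {2,3}. Now deg[3]=0, deg[2]=2.
Step 3: smallest deg-1 vertex = 6, p_3 = 5. Add edge {5,6}. Now deg[6]=0, deg[5]=1.
Step 4: smallest deg-1 vertex = 5, p_4 = 1. Add edge {1,5}. Now deg[5]=0, deg[1]=2.
Step 5: smallest deg-1 vertex = 7, p_5 = 1. Add edge {1,7}. Now deg[7]=0, deg[1]=1.
Step 6: smallest deg-1 vertex = 1, p_6 = 2. Add edge {1,2}. Now deg[1]=0, deg[2]=1.
Step 7: smallest deg-1 vertex = 2, p_7 = 9. Add edge {2,9}. Now deg[2]=0, deg[9]=1.
Final: two remaining deg-1 vertices are 8, 9. Add edge {8,9}.

Answer: 3 4
2 3
5 6
1 5
1 7
1 2
2 9
8 9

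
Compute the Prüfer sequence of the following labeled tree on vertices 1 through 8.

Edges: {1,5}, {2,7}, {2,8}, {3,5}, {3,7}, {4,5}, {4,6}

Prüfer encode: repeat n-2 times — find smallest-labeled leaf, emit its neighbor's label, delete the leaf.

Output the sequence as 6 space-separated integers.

Step 1: leaves = {1,6,8}. Remove smallest leaf 1, emit neighbor 5.
Step 2: leaves = {6,8}. Remove smallest leaf 6, emit neighbor 4.
Step 3: leaves = {4,8}. Remove smallest leaf 4, emit neighbor 5.
Step 4: leaves = {5,8}. Remove smallest leaf 5, emit neighbor 3.
Step 5: leaves = {3,8}. Remove smallest leaf 3, emit neighbor 7.
Step 6: leaves = {7,8}. Remove smallest leaf 7, emit neighbor 2.
Done: 2 vertices remain (2, 8). Sequence = [5 4 5 3 7 2]

Answer: 5 4 5 3 7 2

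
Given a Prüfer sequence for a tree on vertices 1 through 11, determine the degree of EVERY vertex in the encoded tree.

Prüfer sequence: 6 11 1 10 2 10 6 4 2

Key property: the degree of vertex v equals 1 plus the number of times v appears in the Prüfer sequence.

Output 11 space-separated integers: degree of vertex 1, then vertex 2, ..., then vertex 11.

p_1 = 6: count[6] becomes 1
p_2 = 11: count[11] becomes 1
p_3 = 1: count[1] becomes 1
p_4 = 10: count[10] becomes 1
p_5 = 2: count[2] becomes 1
p_6 = 10: count[10] becomes 2
p_7 = 6: count[6] becomes 2
p_8 = 4: count[4] becomes 1
p_9 = 2: count[2] becomes 2
Degrees (1 + count): deg[1]=1+1=2, deg[2]=1+2=3, deg[3]=1+0=1, deg[4]=1+1=2, deg[5]=1+0=1, deg[6]=1+2=3, deg[7]=1+0=1, deg[8]=1+0=1, deg[9]=1+0=1, deg[10]=1+2=3, deg[11]=1+1=2

Answer: 2 3 1 2 1 3 1 1 1 3 2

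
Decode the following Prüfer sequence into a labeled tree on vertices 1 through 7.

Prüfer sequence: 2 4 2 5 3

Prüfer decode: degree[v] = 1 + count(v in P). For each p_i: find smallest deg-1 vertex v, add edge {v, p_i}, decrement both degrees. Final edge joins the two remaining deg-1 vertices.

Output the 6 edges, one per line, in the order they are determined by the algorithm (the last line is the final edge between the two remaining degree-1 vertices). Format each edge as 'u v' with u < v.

Initial degrees: {1:1, 2:3, 3:2, 4:2, 5:2, 6:1, 7:1}
Step 1: smallest deg-1 vertex = 1, p_1 = 2. Add edge {1,2}. Now deg[1]=0, deg[2]=2.
Step 2: smallest deg-1 vertex = 6, p_2 = 4. Add edge {4,6}. Now deg[6]=0, deg[4]=1.
Step 3: smallest deg-1 vertex = 4, p_3 = 2. Add edge {2,4}. Now deg[4]=0, deg[2]=1.
Step 4: smallest deg-1 vertex = 2, p_4 = 5. Add edge {2,5}. Now deg[2]=0, deg[5]=1.
Step 5: smallest deg-1 vertex = 5, p_5 = 3. Add edge {3,5}. Now deg[5]=0, deg[3]=1.
Final: two remaining deg-1 vertices are 3, 7. Add edge {3,7}.

Answer: 1 2
4 6
2 4
2 5
3 5
3 7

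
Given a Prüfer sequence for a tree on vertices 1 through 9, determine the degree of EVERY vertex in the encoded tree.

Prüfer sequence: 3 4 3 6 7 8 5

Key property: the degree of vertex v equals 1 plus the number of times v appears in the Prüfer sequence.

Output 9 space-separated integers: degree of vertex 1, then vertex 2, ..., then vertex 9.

p_1 = 3: count[3] becomes 1
p_2 = 4: count[4] becomes 1
p_3 = 3: count[3] becomes 2
p_4 = 6: count[6] becomes 1
p_5 = 7: count[7] becomes 1
p_6 = 8: count[8] becomes 1
p_7 = 5: count[5] becomes 1
Degrees (1 + count): deg[1]=1+0=1, deg[2]=1+0=1, deg[3]=1+2=3, deg[4]=1+1=2, deg[5]=1+1=2, deg[6]=1+1=2, deg[7]=1+1=2, deg[8]=1+1=2, deg[9]=1+0=1

Answer: 1 1 3 2 2 2 2 2 1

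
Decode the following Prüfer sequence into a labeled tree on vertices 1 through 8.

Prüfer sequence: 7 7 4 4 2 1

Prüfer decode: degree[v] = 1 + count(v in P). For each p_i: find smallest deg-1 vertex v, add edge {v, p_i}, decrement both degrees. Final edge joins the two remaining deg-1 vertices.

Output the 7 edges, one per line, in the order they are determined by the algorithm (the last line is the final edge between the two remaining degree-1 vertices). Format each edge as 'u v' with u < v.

Answer: 3 7
5 7
4 6
4 7
2 4
1 2
1 8

Derivation:
Initial degrees: {1:2, 2:2, 3:1, 4:3, 5:1, 6:1, 7:3, 8:1}
Step 1: smallest deg-1 vertex = 3, p_1 = 7. Add edge {3,7}. Now deg[3]=0, deg[7]=2.
Step 2: smallest deg-1 vertex = 5, p_2 = 7. Add edge {5,7}. Now deg[5]=0, deg[7]=1.
Step 3: smallest deg-1 vertex = 6, p_3 = 4. Add edge {4,6}. Now deg[6]=0, deg[4]=2.
Step 4: smallest deg-1 vertex = 7, p_4 = 4. Add edge {4,7}. Now deg[7]=0, deg[4]=1.
Step 5: smallest deg-1 vertex = 4, p_5 = 2. Add edge {2,4}. Now deg[4]=0, deg[2]=1.
Step 6: smallest deg-1 vertex = 2, p_6 = 1. Add edge {1,2}. Now deg[2]=0, deg[1]=1.
Final: two remaining deg-1 vertices are 1, 8. Add edge {1,8}.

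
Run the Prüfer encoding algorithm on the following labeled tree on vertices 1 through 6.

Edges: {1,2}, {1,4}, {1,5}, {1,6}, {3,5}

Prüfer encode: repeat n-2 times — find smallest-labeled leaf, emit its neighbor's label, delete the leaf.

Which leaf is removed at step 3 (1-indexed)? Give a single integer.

Answer: 4

Derivation:
Step 1: current leaves = {2,3,4,6}. Remove leaf 2 (neighbor: 1).
Step 2: current leaves = {3,4,6}. Remove leaf 3 (neighbor: 5).
Step 3: current leaves = {4,5,6}. Remove leaf 4 (neighbor: 1).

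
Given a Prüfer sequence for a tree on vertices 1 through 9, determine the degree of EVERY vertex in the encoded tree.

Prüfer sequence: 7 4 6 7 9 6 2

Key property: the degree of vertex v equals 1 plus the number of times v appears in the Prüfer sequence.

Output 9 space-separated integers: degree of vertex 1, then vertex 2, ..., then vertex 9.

p_1 = 7: count[7] becomes 1
p_2 = 4: count[4] becomes 1
p_3 = 6: count[6] becomes 1
p_4 = 7: count[7] becomes 2
p_5 = 9: count[9] becomes 1
p_6 = 6: count[6] becomes 2
p_7 = 2: count[2] becomes 1
Degrees (1 + count): deg[1]=1+0=1, deg[2]=1+1=2, deg[3]=1+0=1, deg[4]=1+1=2, deg[5]=1+0=1, deg[6]=1+2=3, deg[7]=1+2=3, deg[8]=1+0=1, deg[9]=1+1=2

Answer: 1 2 1 2 1 3 3 1 2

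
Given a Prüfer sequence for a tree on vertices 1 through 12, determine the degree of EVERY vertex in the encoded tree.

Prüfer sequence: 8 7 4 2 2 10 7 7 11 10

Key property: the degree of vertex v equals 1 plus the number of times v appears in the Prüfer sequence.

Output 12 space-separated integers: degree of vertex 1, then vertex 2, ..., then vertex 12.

Answer: 1 3 1 2 1 1 4 2 1 3 2 1

Derivation:
p_1 = 8: count[8] becomes 1
p_2 = 7: count[7] becomes 1
p_3 = 4: count[4] becomes 1
p_4 = 2: count[2] becomes 1
p_5 = 2: count[2] becomes 2
p_6 = 10: count[10] becomes 1
p_7 = 7: count[7] becomes 2
p_8 = 7: count[7] becomes 3
p_9 = 11: count[11] becomes 1
p_10 = 10: count[10] becomes 2
Degrees (1 + count): deg[1]=1+0=1, deg[2]=1+2=3, deg[3]=1+0=1, deg[4]=1+1=2, deg[5]=1+0=1, deg[6]=1+0=1, deg[7]=1+3=4, deg[8]=1+1=2, deg[9]=1+0=1, deg[10]=1+2=3, deg[11]=1+1=2, deg[12]=1+0=1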